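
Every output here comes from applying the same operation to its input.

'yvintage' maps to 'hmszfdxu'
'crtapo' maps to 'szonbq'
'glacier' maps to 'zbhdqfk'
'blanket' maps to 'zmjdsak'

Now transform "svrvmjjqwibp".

quliipvhaoru

Each output is the input with this applied: shift every letter 1 place backward in the alphabet (wrapping around), then move the first 2 characters to the end (rotate left by 2).
Working it through for "svrvmjjqwibp": intermediate "ruquliipvhao", final "quliipvhaoru".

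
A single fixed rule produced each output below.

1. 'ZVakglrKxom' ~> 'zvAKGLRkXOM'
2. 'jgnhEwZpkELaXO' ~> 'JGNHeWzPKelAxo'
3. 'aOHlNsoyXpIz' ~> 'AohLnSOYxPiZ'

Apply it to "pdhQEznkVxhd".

Rule — flip the case of every letter.
"pdhQEznkVxhd" → "PDHqeZNKvXHD".

PDHqeZNKvXHD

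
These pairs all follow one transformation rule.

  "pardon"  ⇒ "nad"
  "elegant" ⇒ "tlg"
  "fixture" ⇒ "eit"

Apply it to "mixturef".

fitr

In each case the input is transformed by: move the last 2 characters to the front (rotate right by 2), then keep every other character starting from the second (positions 2nd, 4th, 6th, ...).
On "mixturef" that produces "fitr".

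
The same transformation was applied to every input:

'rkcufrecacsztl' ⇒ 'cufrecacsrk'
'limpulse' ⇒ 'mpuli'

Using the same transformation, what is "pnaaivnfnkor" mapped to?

aaivnfnpn

Looking at the pairs, the operation is to delete the last 3 characters, then move the first 2 characters to the end (rotate left by 2).
On "pnaaivnfnkor": the first step gives "pnaaivnfn", and the second then gives "aaivnfnpn".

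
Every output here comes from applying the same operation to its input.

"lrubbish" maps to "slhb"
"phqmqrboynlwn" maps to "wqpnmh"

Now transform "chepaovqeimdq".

qpmhec

Rule — sort the characters into reverse alphabetical order, then keep every other character starting from the second (positions 2nd, 4th, 6th, ...).
Working it through for "chepaovqeimdq": intermediate "vqqpomiheedca", final "qpmhec".
(Check on "lrubbish": → "usrlihbb" → "slhb" ✓)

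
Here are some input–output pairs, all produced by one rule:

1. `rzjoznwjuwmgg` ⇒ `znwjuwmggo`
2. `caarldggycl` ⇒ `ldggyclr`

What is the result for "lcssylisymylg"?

The pattern: delete the first 3 characters, then move the first character to the end.
On "lcssylisymylg": the first step gives "sylisymylg", and the second then gives "ylisymylgs".

ylisymylgs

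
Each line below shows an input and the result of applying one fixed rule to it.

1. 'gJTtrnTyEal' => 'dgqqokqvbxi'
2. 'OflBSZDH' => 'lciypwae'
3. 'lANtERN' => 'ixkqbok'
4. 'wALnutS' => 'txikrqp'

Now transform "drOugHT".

aolrdeq

The transformation: shift every letter 3 places backward in the alphabet (wrapping around), then convert every letter to lowercase.
Starting from "drOugHT": after the first operation, "aoLrdEQ"; after the second, "aolrdeq".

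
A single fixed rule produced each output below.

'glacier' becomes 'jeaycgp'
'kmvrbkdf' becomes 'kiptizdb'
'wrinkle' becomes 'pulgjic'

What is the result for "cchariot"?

Each output is the input with this applied: shift every letter 2 places backward in the alphabet (wrapping around), then swap each adjacent pair of characters (1↔2, 3↔4, ...).
"cchariot" → "aayfgprm".
(Check on "kmvrbkdf": → "iktpzibd" → "kiptizdb" ✓)

aayfgprm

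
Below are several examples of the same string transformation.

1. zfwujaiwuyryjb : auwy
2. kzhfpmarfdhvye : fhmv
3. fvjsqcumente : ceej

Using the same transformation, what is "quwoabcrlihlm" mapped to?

bllw

Each output is the input with this applied: keep one character in every 3, starting at position 3 (positions 3rd, 6th, 9th, ...), then sort the characters into alphabetical order.
On "quwoabcrlihlm" that produces "bllw".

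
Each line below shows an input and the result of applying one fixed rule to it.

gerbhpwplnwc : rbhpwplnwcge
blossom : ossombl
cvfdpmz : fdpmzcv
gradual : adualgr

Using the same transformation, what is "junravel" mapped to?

Each output is the input with this applied: move the first 2 characters to the end (rotate left by 2).
On "junravel" that produces "nravelju".

nravelju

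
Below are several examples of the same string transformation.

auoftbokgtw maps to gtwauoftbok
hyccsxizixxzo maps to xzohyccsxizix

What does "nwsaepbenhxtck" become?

Rule — move the last 3 characters to the front (rotate right by 3).
For "nwsaepbenhxtck" the result is "tcknwsaepbenhx".

tcknwsaepbenhx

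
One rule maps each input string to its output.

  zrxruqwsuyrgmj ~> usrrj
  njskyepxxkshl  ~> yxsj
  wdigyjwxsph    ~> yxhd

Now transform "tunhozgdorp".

upod

Each output is the input with this applied: keep one character in every 3, starting at position 2 (positions 2nd, 5th, 8th, ...), then sort the characters into reverse alphabetical order.
For "tunhozgdorp", step one produces "uodp"; step two turns that into "upod".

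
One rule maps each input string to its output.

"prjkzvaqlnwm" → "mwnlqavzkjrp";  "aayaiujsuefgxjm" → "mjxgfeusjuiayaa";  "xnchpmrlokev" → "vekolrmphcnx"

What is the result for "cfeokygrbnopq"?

The rule is to reverse the string.
For "cfeokygrbnopq" the result is "qponbrgykoefc".

qponbrgykoefc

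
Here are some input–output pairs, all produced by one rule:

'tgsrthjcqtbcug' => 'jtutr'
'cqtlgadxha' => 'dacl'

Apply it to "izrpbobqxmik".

bmip

The rule is to keep one character in every 3, starting at position 1 (positions 1st, 4th, 7th, ...), then move the first 2 characters to the end (rotate left by 2).
On "izrpbobqxmik": the first step gives "ipbm", and the second then gives "bmip".
(Check on "tgsrthjcqtbcug": → "trjtu" → "jtutr" ✓)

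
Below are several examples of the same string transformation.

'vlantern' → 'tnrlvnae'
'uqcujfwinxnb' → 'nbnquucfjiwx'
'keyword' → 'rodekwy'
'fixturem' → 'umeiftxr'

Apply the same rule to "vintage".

gaeivtn

The rule is to swap each adjacent pair of characters (1↔2, 3↔4, ...), then move the last 3 characters to the front (rotate right by 3).
Starting from "vintage": after the first operation, "ivtngae"; after the second, "gaeivtn".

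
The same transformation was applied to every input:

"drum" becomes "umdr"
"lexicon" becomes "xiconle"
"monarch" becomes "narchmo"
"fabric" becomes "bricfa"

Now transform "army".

The pattern: move the first 2 characters to the end (rotate left by 2).
So "army" becomes "myar".

myar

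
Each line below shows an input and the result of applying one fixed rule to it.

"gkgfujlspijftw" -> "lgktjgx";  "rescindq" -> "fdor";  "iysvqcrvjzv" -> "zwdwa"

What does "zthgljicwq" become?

In each case the input is transformed by: shift every letter 1 place forward in the alphabet (wrapping around), then keep every other character starting from the second (positions 2nd, 4th, 6th, ...).
So "zthgljicwq" becomes "uhkdr".

uhkdr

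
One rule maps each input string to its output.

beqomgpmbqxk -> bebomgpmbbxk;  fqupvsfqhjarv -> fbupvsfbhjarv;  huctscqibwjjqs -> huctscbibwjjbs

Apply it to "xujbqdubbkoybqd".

xujbbdubbkoybbd

Looking at the pairs, the operation is to replace every "q" with "b".
On "xujbqdubbkoybqd" that produces "xujbbdubbkoybbd".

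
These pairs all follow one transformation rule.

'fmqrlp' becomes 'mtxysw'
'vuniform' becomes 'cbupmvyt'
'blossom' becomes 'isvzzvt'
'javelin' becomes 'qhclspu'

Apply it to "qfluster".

In each case the input is transformed by: shift every letter 7 places forward in the alphabet (wrapping around).
Doing the same to "qfluster": "xmsbzaly".

xmsbzaly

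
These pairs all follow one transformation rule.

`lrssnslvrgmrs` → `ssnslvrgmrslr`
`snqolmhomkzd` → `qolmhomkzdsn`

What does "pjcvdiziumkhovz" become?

cvdiziumkhovzpj

Looking at the pairs, the operation is to move the first 2 characters to the end (rotate left by 2).
Applying that to "pjcvdiziumkhovz" gives "cvdiziumkhovzpj".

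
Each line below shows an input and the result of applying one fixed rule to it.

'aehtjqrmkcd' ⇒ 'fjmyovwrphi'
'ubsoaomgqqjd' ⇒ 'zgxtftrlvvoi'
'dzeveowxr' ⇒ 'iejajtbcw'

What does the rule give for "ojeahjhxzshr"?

tojfmomcexmw

The transformation: shift every letter 5 places forward in the alphabet (wrapping around).
Applying that to "ojeahjhxzshr" gives "tojfmomcexmw".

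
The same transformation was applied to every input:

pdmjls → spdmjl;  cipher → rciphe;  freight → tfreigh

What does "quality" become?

The transformation: move the last character to the front.
So "quality" becomes "yqualit".

yqualit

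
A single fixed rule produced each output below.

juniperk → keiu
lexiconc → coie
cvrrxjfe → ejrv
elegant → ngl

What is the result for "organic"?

iar

In each case the input is transformed by: keep every other character starting from the second (positions 2nd, 4th, 6th, ...), then reverse the string.
Applying both steps to "organic": "rai", then "iar".
(Check on "lexiconc": → "eioc" → "coie" ✓)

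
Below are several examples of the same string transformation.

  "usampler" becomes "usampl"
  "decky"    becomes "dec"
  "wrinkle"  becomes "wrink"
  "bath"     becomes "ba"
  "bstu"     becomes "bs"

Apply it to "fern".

Each output is the input with this applied: delete the last 2 characters.
On "fern" that produces "fe".

fe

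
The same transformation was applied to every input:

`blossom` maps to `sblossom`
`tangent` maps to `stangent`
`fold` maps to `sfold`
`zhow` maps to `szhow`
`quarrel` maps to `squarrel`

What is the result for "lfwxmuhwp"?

Each output is the input with this applied: prepend "s".
On "lfwxmuhwp" that produces "slfwxmuhwp".

slfwxmuhwp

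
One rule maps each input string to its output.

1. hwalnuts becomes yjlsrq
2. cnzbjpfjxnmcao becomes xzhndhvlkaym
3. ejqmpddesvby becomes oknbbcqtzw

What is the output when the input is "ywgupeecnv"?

esnccalt

Each output is the input with this applied: shift every letter 2 places backward in the alphabet (wrapping around), then delete the first 2 characters.
Starting from "ywgupeecnv": after the first operation, "wuesnccalt"; after the second, "esnccalt".
(Check on "cnzbjpfjxnmcao": → "alxzhndhvlkaym" → "xzhndhvlkaym" ✓)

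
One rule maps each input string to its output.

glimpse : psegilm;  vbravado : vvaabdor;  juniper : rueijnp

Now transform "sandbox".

sxabdno

In each case the input is transformed by: sort the characters into alphabetical order, then move the last 2 characters to the front (rotate right by 2).
On "sandbox" that produces "sxabdno".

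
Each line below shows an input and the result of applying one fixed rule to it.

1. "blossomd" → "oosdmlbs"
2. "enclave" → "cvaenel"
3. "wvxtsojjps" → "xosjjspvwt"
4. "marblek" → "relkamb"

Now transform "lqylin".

yniqll

The transformation: swap each adjacent pair of characters (1↔2, 3↔4, ...), then move the first 3 characters to the end (rotate left by 3).
On "lqylin" that produces "yniqll".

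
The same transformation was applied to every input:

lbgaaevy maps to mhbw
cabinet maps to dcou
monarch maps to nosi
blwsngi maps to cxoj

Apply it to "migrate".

nhbf

The pattern: keep every other character starting from the first (positions 1st, 3rd, 5th, ...), then shift every letter 1 place forward in the alphabet (wrapping around).
For "migrate", step one produces "mgae"; step two turns that into "nhbf".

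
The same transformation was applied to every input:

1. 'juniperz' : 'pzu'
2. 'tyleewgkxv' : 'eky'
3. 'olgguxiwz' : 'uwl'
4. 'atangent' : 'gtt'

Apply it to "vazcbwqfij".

bfa

In each case the input is transformed by: keep one character in every 3, starting at position 2 (positions 2nd, 5th, 8th, ...), then move the first character to the end.
Starting from "vazcbwqfij": after the first operation, "abf"; after the second, "bfa".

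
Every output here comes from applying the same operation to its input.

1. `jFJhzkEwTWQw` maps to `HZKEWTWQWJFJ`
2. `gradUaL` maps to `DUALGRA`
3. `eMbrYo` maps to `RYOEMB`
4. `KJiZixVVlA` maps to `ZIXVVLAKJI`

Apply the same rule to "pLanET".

NETPLA

The rule is to move the first 3 characters to the end (rotate left by 3), then convert every letter to uppercase.
Applying both steps to "pLanET": "nETpLa", then "NETPLA".
(Check on "KJiZixVVlA": → "ZixVVlAKJi" → "ZIXVVLAKJI" ✓)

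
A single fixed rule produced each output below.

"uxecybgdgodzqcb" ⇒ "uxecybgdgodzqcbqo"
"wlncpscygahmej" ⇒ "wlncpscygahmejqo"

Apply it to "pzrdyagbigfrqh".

Each output is the input with this applied: append "qo".
On "pzrdyagbigfrqh" that produces "pzrdyagbigfrqhqo".

pzrdyagbigfrqhqo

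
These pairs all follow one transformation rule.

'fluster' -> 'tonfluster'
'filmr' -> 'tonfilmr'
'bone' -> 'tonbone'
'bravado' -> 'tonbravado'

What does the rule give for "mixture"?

tonmixture

Each output is the input with this applied: prepend "ton".
"mixture" → "tonmixture".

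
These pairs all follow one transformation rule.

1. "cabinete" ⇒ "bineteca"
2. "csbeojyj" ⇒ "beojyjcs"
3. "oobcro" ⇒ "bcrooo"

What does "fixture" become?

xturefi

Each output is the input with this applied: move the first 2 characters to the end (rotate left by 2).
So "fixture" becomes "xturefi".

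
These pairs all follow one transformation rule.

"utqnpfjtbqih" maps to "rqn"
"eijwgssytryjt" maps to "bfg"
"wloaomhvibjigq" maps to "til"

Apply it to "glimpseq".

The rule is to shift every letter 3 places backward in the alphabet (wrapping around), then keep only the first 3 characters.
Starting from "glimpseq": after the first operation, "difjmpbn"; after the second, "dif".

dif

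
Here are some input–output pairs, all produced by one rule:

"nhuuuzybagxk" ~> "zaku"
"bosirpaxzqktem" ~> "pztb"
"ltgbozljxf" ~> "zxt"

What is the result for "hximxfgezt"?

The rule is to move the first 3 characters to the end (rotate left by 3), then keep one character in every 3, starting at position 3 (positions 3rd, 6th, 9th, ...).
Starting from "hximxfgezt": after the first operation, "mxfgezthxi"; after the second, "fzx".

fzx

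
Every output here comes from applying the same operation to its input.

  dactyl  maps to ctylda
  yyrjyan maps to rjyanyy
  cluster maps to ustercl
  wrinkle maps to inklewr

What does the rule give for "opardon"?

ardonop

What's happening: move the first 2 characters to the end (rotate left by 2).
So "opardon" becomes "ardonop".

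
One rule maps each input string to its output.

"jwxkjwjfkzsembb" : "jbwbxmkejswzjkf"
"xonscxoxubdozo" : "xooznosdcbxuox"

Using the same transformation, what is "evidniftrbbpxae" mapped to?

Rule — take characters alternately from the front and the back (1st, last, 2nd, 2nd-last, ...).
Doing the same to "evidniftrbbpxae": "eevaixdpnbibfrt".

eevaixdpnbibfrt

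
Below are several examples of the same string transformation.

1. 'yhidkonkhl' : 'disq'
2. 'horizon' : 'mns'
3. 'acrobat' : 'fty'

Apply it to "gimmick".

What's happening: keep one character in every 3, starting at position 1 (positions 1st, 4th, 7th, ...), then shift every letter 5 places forward in the alphabet (wrapping around).
For "gimmick" the result is "lrp".

lrp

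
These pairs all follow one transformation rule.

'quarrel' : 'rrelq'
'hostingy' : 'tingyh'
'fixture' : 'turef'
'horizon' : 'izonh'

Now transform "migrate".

ratem

What's happening: move the first character to the end, then delete the first 2 characters.
On "migrate": the first step gives "igratem", and the second then gives "ratem".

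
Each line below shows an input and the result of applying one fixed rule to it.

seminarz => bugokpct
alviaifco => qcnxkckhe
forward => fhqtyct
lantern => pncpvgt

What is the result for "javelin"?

The rule is to shift every letter 2 places forward in the alphabet (wrapping around), then move the last character to the front.
Starting from "javelin": after the first operation, "lcxgnkp"; after the second, "plcxgnk".

plcxgnk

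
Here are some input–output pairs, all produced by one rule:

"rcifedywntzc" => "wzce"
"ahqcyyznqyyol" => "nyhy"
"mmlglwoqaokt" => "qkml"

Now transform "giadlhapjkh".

What's happening: keep one character in every 3, starting at position 2 (positions 2nd, 5th, 8th, ...), then move the last 2 characters to the front (rotate right by 2).
For "giadlhapjkh", step one produces "ilph"; step two turns that into "phil".
(Check on "rcifedywntzc": → "cewz" → "wzce" ✓)

phil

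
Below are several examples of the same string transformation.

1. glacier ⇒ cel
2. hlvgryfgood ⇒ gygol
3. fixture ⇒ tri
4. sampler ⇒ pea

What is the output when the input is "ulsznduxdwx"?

What's happening: keep every other character starting from the second (positions 2nd, 4th, 6th, ...), then move the first character to the end.
For "ulsznduxdwx", step one produces "lzdxw"; step two turns that into "zdxwl".
(Check on "hlvgryfgood": → "lgygo" → "gygol" ✓)

zdxwl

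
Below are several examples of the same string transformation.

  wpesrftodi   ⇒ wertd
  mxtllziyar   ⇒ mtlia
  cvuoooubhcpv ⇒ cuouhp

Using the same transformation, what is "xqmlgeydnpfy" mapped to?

xmgynf

In each case the input is transformed by: keep every other character starting from the first (positions 1st, 3rd, 5th, ...).
For "xqmlgeydnpfy" the result is "xmgynf".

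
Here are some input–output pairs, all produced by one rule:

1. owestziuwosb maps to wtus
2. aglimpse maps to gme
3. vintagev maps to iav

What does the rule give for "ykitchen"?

kcn

In each case the input is transformed by: keep one character in every 3, starting at position 2 (positions 2nd, 5th, 8th, ...).
For "ykitchen" the result is "kcn".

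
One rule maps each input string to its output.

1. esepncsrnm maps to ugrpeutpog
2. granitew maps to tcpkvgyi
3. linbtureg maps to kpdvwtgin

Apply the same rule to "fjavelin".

Rule — shift every letter 2 places forward in the alphabet (wrapping around), then move the first character to the end.
On "fjavelin": the first step gives "hlcxgnkp", and the second then gives "lcxgnkph".

lcxgnkph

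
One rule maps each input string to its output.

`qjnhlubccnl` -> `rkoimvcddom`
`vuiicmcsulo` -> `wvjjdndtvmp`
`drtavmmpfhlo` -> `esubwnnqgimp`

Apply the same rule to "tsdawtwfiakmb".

The pattern: shift every letter 1 place forward in the alphabet (wrapping around).
For "tsdawtwfiakmb" the result is "utebxuxgjblnc".

utebxuxgjblnc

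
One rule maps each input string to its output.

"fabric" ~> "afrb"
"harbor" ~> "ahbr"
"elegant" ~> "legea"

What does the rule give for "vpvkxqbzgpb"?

pvkvqxzbg

Each output is the input with this applied: delete the last 2 characters, then swap each adjacent pair of characters (1↔2, 3↔4, ...).
Starting from "vpvkxqbzgpb": after the first operation, "vpvkxqbzg"; after the second, "pvkvqxzbg".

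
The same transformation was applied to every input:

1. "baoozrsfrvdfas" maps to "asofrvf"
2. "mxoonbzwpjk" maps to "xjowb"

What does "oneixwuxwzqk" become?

The pattern: keep every other character starting from the second (positions 2nd, 4th, 6th, ...), then take characters alternately from the front and the back (1st, last, 2nd, 2nd-last, ...).
On "oneixwuxwzqk": the first step gives "niwxzk", and the second then gives "nkizwx".

nkizwx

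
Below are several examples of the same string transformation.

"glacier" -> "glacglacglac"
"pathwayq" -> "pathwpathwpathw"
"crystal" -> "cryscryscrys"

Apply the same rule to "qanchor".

qancqancqanc

In each case the input is transformed by: delete the last 3 characters, then write the whole string 3 times in a row.
Doing the same to "qanchor": "qancqancqanc".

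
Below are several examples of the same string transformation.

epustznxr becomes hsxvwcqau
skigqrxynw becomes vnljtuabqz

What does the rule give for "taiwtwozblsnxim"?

The pattern: shift every letter 3 places forward in the alphabet (wrapping around).
Doing the same to "taiwtwozblsnxim": "wdlzwzrceovqalp".

wdlzwzrceovqalp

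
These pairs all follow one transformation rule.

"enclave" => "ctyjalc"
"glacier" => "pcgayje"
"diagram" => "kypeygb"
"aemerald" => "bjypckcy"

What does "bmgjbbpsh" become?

The pattern: reverse the string, then shift every letter 2 places backward in the alphabet (wrapping around).
Applying both steps to "bmgjbbpsh": "hspbbjgmb", then "fqnzzhekz".

fqnzzhekz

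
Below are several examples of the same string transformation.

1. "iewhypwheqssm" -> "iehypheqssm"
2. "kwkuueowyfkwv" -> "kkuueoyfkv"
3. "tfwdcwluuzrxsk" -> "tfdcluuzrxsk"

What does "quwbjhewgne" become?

qubjhegne

What's happening: remove every "w".
"quwbjhewgne" → "qubjhegne".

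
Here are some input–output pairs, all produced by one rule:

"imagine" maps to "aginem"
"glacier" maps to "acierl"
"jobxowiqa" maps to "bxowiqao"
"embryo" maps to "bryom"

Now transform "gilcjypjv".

lcjypjvi

Each output is the input with this applied: delete the first character, then move the first character to the end.
For "gilcjypjv", step one produces "ilcjypjv"; step two turns that into "lcjypjvi".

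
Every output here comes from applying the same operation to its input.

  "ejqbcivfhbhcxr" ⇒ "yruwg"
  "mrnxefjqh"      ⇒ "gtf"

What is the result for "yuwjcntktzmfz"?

jrzb

In each case the input is transformed by: keep one character in every 3, starting at position 2 (positions 2nd, 5th, 8th, ...), then shift every letter 11 places backward in the alphabet (wrapping around).
On "yuwjcntktzmfz": the first step gives "uckm", and the second then gives "jrzb".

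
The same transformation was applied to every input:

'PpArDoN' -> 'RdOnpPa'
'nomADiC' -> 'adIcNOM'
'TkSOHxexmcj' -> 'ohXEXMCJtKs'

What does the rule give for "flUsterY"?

STERyFLu

Each output is the input with this applied: move the first 3 characters to the end (rotate left by 3), then flip the case of every letter.
"flUsterY" → "sterYflU" → "STERyFLu".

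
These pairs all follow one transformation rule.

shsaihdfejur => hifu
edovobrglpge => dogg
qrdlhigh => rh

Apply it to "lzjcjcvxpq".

Each output is the input with this applied: delete the last character, then keep one character in every 3, starting at position 2 (positions 2nd, 5th, 8th, ...).
Applying both steps to "lzjcjcvxpq": "lzjcjcvxp", then "zjx".

zjx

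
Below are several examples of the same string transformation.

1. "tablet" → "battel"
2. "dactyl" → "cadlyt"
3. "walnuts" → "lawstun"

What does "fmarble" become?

Rule — move the first 3 characters to the end (rotate left by 3), then reverse the string.
"fmarble" → "rblefma" → "amfelbr".

amfelbr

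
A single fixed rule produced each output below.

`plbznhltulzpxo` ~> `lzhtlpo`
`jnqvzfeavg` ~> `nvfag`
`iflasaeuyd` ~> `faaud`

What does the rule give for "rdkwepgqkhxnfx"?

dwpqhnx

In each case the input is transformed by: keep every other character starting from the second (positions 2nd, 4th, 6th, ...).
So "rdkwepgqkhxnfx" becomes "dwpqhnx".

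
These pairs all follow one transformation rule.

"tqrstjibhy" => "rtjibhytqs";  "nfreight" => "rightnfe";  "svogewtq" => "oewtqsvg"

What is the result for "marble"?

The rule is to move the first 3 characters to the end (rotate left by 3), then swap the first and last characters.
On "marble": the first step gives "blemar", and the second then gives "rlemab".

rlemab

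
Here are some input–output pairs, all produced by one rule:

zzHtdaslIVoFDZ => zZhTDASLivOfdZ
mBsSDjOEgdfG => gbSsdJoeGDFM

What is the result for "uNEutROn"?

Rule — swap the first and last characters, then flip the case of every letter.
On "uNEutROn" that produces "NneUTroU".

NneUTroU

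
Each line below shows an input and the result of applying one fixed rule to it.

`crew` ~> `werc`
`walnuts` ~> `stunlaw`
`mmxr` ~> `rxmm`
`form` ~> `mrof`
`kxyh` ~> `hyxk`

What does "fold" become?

Each output is the input with this applied: reverse the string.
On "fold" that produces "dlof".

dlof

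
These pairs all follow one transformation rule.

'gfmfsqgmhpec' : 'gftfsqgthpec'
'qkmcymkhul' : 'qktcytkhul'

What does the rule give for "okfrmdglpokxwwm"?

okfrtdglpokxwwt

What's happening: replace every "m" with "t".
So "okfrmdglpokxwwm" becomes "okfrtdglpokxwwt".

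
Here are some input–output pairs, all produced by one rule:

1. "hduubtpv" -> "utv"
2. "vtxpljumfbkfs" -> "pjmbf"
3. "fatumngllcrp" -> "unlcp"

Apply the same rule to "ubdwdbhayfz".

wbaf

The transformation: keep every other character starting from the second (positions 2nd, 4th, 6th, ...), then delete the first character.
For "ubdwdbhayfz", step one produces "bwbaf"; step two turns that into "wbaf".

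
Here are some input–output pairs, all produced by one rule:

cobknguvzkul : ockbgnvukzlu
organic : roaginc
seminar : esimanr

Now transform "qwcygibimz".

What's happening: swap each adjacent pair of characters (1↔2, 3↔4, ...).
"qwcygibimz" → "wqycigibzm".

wqycigibzm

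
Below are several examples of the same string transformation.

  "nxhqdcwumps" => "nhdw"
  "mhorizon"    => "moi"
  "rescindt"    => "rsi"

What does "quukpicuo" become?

What's happening: delete the last 3 characters, then keep every other character starting from the first (positions 1st, 3rd, 5th, ...).
Applying both steps to "quukpicuo": "quukpi", then "qup".

qup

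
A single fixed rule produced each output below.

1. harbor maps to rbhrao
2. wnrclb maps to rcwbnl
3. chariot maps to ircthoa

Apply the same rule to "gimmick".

imgkicm

In each case the input is transformed by: take characters alternately from the front and the back (1st, last, 2nd, 2nd-last, ...), then move the last 2 characters to the front (rotate right by 2).
Working it through for "gimmick": intermediate "gkicmim", final "imgkicm".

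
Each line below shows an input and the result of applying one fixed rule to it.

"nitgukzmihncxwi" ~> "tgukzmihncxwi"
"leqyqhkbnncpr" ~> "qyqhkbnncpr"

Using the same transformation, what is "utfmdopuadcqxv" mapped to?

The rule is to delete the first 2 characters.
"utfmdopuadcqxv" → "fmdopuadcqxv".

fmdopuadcqxv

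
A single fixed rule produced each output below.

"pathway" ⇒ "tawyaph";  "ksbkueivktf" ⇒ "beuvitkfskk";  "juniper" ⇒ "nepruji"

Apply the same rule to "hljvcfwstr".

The transformation: swap each adjacent pair of characters (1↔2, 3↔4, ...), then move the first 3 characters to the end (rotate left by 3).
On "hljvcfwstr": the first step gives "lhvjfcswrt", and the second then gives "jfcswrtlhv".

jfcswrtlhv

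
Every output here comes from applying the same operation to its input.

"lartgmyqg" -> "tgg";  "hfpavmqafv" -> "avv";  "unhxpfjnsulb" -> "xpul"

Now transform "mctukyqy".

uk

The rule is to swap each adjacent pair of characters (1↔2, 3↔4, ...), then keep one character in every 3, starting at position 3 (positions 3rd, 6th, 9th, ...).
Starting from "mctukyqy": after the first operation, "cmutykyq"; after the second, "uk".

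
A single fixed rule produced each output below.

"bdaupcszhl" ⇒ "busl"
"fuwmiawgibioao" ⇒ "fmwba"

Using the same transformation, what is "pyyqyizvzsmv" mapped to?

In each case the input is transformed by: keep one character in every 3, starting at position 1 (positions 1st, 4th, 7th, ...).
For "pyyqyizvzsmv" the result is "pqzs".

pqzs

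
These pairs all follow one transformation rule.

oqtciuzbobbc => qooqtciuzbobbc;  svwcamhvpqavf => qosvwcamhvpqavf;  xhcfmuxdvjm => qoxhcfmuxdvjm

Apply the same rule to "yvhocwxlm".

qoyvhocwxlm

Each output is the input with this applied: prepend "qo".
On "yvhocwxlm" that produces "qoyvhocwxlm".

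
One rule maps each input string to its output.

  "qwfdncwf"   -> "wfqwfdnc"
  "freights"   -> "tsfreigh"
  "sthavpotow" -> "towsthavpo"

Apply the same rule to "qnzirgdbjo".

In each case the input is transformed by: move the first 2 characters to the end (rotate left by 2), then swap the front and back halves of the string.
Starting from "qnzirgdbjo": after the first operation, "zirgdbjoqn"; after the second, "bjoqnzirgd".

bjoqnzirgd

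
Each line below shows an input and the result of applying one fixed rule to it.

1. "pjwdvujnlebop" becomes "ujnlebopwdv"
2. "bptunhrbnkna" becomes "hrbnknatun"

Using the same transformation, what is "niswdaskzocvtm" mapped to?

askzocvtmswd

In each case the input is transformed by: delete the first 2 characters, then move the first 3 characters to the end (rotate left by 3).
"niswdaskzocvtm" → "askzocvtmswd".
(Check on "pjwdvujnlebop": → "wdvujnlebop" → "ujnlebopwdv" ✓)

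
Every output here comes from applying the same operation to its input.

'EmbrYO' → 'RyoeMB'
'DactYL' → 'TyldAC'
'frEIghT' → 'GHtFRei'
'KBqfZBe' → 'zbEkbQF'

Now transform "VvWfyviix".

IIXvVwFYV

What's happening: move the last 3 characters to the front (rotate right by 3), then flip the case of every letter.
Starting from "VvWfyviix": after the first operation, "iixVvWfyv"; after the second, "IIXvVwFYV".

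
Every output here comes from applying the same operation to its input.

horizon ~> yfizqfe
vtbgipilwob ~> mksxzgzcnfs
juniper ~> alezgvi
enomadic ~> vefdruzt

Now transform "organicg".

The pattern: shift every letter 9 places backward in the alphabet (wrapping around).
On "organicg" that produces "fixreztx".

fixreztx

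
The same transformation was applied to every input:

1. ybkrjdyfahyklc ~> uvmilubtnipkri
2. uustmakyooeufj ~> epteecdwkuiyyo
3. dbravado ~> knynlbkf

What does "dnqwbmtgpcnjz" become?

What's happening: shift every letter 10 places forward in the alphabet (wrapping around), then move the last 3 characters to the front (rotate right by 3).
For "dnqwbmtgpcnjz", step one produces "nxaglwdqzmxtj"; step two turns that into "xtjnxaglwdqzm".
(Check on "uustmakyooeufj": → "eecdwkuiyyoept" → "epteecdwkuiyyo" ✓)

xtjnxaglwdqzm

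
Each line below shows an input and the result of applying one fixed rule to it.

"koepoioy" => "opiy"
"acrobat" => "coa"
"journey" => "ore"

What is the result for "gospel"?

opl

Looking at the pairs, the operation is to keep every other character starting from the second (positions 2nd, 4th, 6th, ...).
So "gospel" becomes "opl".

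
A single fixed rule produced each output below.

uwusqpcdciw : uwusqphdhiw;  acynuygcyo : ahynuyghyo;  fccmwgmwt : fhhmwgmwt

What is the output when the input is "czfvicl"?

Each output is the input with this applied: replace every "c" with "h".
Doing the same to "czfvicl": "hzfvihl".

hzfvihl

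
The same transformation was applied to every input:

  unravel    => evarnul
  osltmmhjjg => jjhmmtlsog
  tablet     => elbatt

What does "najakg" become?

kajang

In each case the input is transformed by: move the last character to the front, then reverse the string.
On "najakg": the first step gives "gnajak", and the second then gives "kajang".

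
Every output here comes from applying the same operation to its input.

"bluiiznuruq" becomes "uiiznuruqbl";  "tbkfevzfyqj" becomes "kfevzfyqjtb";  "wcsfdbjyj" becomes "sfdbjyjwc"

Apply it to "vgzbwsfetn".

zbwsfetnvg

Each output is the input with this applied: move the first 2 characters to the end (rotate left by 2).
Doing the same to "vgzbwsfetn": "zbwsfetnvg".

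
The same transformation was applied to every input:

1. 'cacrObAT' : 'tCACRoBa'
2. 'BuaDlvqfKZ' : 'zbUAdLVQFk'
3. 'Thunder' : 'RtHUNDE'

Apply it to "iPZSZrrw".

WIpzszRR

The rule is to flip the case of every letter, then move the last character to the front.
Working it through for "iPZSZrrw": intermediate "IpzszRRW", final "WIpzszRR".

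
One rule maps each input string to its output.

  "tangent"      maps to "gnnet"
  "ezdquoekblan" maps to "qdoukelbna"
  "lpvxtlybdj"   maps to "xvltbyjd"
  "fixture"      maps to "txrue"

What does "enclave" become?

The rule is to delete the first 2 characters, then swap each adjacent pair of characters (1↔2, 3↔4, ...).
On "enclave": the first step gives "clave", and the second then gives "lcvae".

lcvae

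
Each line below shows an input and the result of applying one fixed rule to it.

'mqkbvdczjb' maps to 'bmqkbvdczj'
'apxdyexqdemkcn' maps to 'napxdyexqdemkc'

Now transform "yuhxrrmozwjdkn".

nyuhxrrmozwjdk

The rule is to move the last character to the front.
For "yuhxrrmozwjdkn" the result is "nyuhxrrmozwjdk".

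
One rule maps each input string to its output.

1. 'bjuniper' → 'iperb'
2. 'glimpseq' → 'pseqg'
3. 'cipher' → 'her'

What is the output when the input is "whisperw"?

perww

Looking at the pairs, the operation is to swap the front and back halves of the string, then delete the last 3 characters.
Starting from "whisperw": after the first operation, "perwwhis"; after the second, "perww".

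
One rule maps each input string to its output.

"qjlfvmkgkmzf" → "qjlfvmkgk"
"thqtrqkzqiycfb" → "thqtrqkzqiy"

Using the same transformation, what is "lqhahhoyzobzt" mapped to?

lqhahhoyzo

Rule — delete the last 3 characters.
So "lqhahhoyzobzt" becomes "lqhahhoyzo".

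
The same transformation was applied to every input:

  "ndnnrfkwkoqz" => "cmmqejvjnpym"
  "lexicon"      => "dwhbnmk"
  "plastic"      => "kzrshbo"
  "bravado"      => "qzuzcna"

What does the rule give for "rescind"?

drbhmcq

The transformation: shift every letter 1 place backward in the alphabet (wrapping around), then move the first character to the end.
Working it through for "rescind": intermediate "qdrbhmc", final "drbhmcq".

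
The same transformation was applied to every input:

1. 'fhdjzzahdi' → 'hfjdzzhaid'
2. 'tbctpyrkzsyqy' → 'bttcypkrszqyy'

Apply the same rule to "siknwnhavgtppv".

In each case the input is transformed by: swap each adjacent pair of characters (1↔2, 3↔4, ...).
"siknwnhavgtppv" → "isnknwahgvptvp".

isnknwahgvptvp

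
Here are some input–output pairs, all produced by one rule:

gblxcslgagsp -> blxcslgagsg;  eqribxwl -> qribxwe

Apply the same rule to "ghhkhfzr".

In each case the input is transformed by: delete the last character, then move the first character to the end.
For "ghhkhfzr", step one produces "ghhkhfz"; step two turns that into "hhkhfzg".

hhkhfzg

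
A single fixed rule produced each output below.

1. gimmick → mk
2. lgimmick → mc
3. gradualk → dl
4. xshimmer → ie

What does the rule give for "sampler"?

In each case the input is transformed by: keep one character in every 3, starting at position 1 (positions 1st, 4th, 7th, ...), then delete the first character.
For "sampler", step one produces "spr"; step two turns that into "pr".

pr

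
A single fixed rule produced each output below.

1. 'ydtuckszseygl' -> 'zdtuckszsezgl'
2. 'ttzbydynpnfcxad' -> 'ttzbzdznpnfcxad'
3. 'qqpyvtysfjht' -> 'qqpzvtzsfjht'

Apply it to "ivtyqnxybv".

ivtzqnxzbv

The pattern: replace every "y" with "z".
So "ivtyqnxybv" becomes "ivtzqnxzbv".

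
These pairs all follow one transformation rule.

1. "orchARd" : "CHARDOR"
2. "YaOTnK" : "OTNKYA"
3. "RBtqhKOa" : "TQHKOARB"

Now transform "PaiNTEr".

INTERPA

The rule is to move the first 2 characters to the end (rotate left by 2), then convert every letter to uppercase.
So "PaiNTEr" becomes "INTERPA".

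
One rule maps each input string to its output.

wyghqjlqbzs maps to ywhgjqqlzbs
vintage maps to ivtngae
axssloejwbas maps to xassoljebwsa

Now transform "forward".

The transformation: swap each adjacent pair of characters (1↔2, 3↔4, ...).
"forward" → "ofwrrad".

ofwrrad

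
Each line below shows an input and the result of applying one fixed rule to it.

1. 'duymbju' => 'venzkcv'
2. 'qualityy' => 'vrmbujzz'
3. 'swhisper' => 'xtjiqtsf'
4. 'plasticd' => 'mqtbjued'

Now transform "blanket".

The rule is to shift every letter 1 place forward in the alphabet (wrapping around), then swap each adjacent pair of characters (1↔2, 3↔4, ...).
For "blanket", step one produces "cmbolfu"; step two turns that into "mcobflu".

mcobflu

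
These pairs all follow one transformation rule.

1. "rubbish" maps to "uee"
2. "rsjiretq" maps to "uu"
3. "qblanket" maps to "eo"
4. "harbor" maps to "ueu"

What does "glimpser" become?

ou

In each case the input is transformed by: shift every letter 3 places forward in the alphabet (wrapping around), then keep only the vowels.
On "glimpser" that produces "ou".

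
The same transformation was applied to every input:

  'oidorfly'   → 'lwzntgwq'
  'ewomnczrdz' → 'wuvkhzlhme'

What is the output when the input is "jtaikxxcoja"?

The transformation: move the first 2 characters to the end (rotate left by 2), then shift every letter 8 places forward in the alphabet (wrapping around).
Applying both steps to "jtaikxxcoja": "aikxxcojajt", then "iqsffkwrirb".
(Check on "oidorfly": → "dorflyoi" → "lwzntgwq" ✓)

iqsffkwrirb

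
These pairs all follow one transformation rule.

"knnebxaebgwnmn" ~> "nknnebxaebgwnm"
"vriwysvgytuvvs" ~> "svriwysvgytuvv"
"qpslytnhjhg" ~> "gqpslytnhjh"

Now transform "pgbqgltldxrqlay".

ypgbqgltldxrqla

The rule is to move the last character to the front.
For "pgbqgltldxrqlay" the result is "ypgbqgltldxrqla".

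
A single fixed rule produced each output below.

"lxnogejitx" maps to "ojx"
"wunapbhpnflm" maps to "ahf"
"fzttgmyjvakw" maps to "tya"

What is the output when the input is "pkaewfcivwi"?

The pattern: delete the first 3 characters, then keep one character in every 3, starting at position 1 (positions 1st, 4th, 7th, ...).
Applying both steps to "pkaewfcivwi": "ewfcivwi", then "ecw".

ecw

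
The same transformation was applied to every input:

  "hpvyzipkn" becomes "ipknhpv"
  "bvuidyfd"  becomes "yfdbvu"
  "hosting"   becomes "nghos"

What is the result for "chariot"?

Rule — move the first 3 characters to the end (rotate left by 3), then delete the first 2 characters.
Applying both steps to "chariot": "riotcha", then "otcha".

otcha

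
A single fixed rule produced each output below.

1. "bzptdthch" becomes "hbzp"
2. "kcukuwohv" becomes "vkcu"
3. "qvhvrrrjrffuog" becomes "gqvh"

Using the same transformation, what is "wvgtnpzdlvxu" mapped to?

uwvg

The pattern: move the last character to the front, then keep only the first 4 characters.
Working it through for "wvgtnpzdlvxu": intermediate "uwvgtnpzdlvx", final "uwvg".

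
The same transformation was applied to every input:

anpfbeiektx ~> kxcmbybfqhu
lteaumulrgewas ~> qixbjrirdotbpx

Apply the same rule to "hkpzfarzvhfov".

Rule — shift every letter 3 places backward in the alphabet (wrapping around), then swap each adjacent pair of characters (1↔2, 3↔4, ...).
Applying both steps to "hkpzfarzvhfov": "ehmwcxowsecls", then "hewmxcwoeslcs".
(Check on "lteaumulrgewas": → "iqbxrjriodbtxp" → "qixbjrirdotbpx" ✓)

hewmxcwoeslcs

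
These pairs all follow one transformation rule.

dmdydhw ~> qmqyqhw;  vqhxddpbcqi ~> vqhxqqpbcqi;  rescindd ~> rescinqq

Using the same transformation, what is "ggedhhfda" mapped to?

ggeqhhfqa

The pattern: replace every "d" with "q".
"ggedhhfda" → "ggeqhhfqa".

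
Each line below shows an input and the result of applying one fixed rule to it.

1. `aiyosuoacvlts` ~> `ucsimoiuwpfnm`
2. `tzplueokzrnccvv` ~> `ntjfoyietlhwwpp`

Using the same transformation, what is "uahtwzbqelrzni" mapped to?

Rule — shift every letter 6 places backward in the alphabet (wrapping around).
"uahtwzbqelrzni" → "oubnqtvkyflthc".

oubnqtvkyflthc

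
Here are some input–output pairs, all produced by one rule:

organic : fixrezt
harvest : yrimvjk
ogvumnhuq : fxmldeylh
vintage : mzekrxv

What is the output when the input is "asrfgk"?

The rule is to shift every letter 9 places backward in the alphabet (wrapping around).
For "asrfgk" the result is "rjiwxb".

rjiwxb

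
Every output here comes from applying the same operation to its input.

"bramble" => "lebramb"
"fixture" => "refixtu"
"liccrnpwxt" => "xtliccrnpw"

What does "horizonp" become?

nphorizo

The pattern: move the last 2 characters to the front (rotate right by 2).
On "horizonp" that produces "nphorizo".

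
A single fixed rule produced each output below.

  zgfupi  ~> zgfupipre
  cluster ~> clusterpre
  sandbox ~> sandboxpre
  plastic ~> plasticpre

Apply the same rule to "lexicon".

lexiconpre

What's happening: append "pre".
Doing the same to "lexicon": "lexiconpre".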